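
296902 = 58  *5119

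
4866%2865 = 2001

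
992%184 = 72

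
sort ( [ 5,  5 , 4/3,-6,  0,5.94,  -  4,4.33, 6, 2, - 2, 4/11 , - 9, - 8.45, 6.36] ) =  [ - 9, - 8.45, - 6, - 4,-2, 0, 4/11, 4/3,  2, 4.33, 5, 5,5.94, 6, 6.36] 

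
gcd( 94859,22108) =1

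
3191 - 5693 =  - 2502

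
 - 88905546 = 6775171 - 95680717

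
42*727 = 30534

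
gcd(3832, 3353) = 479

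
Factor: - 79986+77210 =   -  2^3*347^1 = - 2776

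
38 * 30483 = 1158354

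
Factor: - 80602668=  -2^2*3^3*523^1*1427^1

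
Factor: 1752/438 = 2^2 = 4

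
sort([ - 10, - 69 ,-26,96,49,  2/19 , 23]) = [ - 69,-26, - 10 , 2/19, 23,49, 96] 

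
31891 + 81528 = 113419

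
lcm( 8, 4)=8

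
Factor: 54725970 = 2^1*3^1*5^1*13^1*23^1*6101^1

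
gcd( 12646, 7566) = 2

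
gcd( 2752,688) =688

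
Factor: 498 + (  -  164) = 2^1*167^1 = 334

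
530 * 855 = 453150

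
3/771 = 1/257=0.00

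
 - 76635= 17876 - 94511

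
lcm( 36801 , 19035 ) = 552015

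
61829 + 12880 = 74709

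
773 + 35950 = 36723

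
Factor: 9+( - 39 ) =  - 30 = - 2^1*3^1*5^1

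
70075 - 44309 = 25766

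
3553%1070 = 343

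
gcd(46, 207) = 23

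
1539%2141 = 1539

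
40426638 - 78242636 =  - 37815998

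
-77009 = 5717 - 82726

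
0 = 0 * (-3080)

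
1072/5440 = 67/340 = 0.20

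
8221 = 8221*1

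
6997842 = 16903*414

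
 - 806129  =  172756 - 978885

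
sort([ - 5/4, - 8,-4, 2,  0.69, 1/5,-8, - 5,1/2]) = [ -8, - 8, - 5, - 4, - 5/4,1/5,  1/2, 0.69,  2]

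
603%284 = 35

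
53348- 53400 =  -52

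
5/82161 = 5/82161 = 0.00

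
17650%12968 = 4682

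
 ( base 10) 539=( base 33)gb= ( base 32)GR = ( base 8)1033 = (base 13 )326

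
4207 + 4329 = 8536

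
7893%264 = 237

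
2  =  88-86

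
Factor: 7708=2^2*41^1*47^1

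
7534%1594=1158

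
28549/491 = 28549/491 = 58.14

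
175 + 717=892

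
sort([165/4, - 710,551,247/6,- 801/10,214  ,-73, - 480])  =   [- 710, - 480, - 801/10, -73, 247/6,165/4,  214,551 ] 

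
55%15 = 10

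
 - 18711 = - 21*891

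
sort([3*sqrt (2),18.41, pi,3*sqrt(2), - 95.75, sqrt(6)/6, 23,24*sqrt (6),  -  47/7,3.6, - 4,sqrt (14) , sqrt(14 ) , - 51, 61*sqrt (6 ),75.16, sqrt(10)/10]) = [-95.75,- 51, - 47/7,  -  4,sqrt(10) /10,sqrt (6 )/6, pi,3.6,  sqrt ( 14 ),sqrt(14), 3*sqrt(2 ),  3*sqrt(2 ), 18.41, 23, 24*sqrt( 6), 75.16,61*sqrt( 6)] 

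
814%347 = 120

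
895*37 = 33115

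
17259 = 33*523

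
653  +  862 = 1515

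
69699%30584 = 8531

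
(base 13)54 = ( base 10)69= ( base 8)105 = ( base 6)153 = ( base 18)3f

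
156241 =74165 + 82076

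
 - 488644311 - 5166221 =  - 493810532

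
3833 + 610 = 4443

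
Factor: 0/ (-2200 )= 0^1= 0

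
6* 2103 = 12618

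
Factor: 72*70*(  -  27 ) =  - 136080 = - 2^4*3^5*5^1 * 7^1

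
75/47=1 + 28/47   =  1.60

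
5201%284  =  89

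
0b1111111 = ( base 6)331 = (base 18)71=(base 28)4f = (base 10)127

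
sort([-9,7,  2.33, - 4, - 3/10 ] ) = [ -9, - 4,-3/10, 2.33 , 7]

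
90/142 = 45/71 = 0.63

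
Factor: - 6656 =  - 2^9*13^1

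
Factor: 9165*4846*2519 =2^1*3^1*5^1*11^1*13^1*47^1* 229^1*2423^1 =111877833210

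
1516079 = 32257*47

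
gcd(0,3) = 3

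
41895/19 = 2205 = 2205.00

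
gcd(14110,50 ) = 10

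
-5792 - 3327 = - 9119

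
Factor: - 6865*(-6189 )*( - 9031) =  - 383704477035  =  - 3^1*5^1*11^1*821^1*1373^1*2063^1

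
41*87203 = 3575323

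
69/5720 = 69/5720 = 0.01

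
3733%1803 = 127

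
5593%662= 297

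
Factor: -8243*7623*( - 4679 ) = 3^2*7^1*11^2*4679^1 *8243^1 = 294011464131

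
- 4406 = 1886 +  - 6292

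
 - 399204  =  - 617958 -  - 218754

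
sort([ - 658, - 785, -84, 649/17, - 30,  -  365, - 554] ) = [ - 785,  -  658, - 554, - 365, - 84, - 30,649/17 ] 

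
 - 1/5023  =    -  1 + 5022/5023=- 0.00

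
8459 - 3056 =5403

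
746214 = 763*978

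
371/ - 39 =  - 371/39 = - 9.51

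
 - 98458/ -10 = 49229/5 =9845.80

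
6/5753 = 6/5753 = 0.00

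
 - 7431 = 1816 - 9247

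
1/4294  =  1/4294 = 0.00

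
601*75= 45075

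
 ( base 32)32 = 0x62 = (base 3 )10122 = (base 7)200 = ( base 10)98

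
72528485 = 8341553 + 64186932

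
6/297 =2/99= 0.02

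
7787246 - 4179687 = 3607559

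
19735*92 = 1815620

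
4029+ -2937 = 1092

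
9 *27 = 243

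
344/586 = 172/293 = 0.59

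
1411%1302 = 109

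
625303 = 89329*7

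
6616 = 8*827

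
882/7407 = 98/823 = 0.12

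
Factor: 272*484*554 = 2^7*11^2 * 17^1 * 277^1 = 72932992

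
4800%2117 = 566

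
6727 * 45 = 302715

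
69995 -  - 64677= 134672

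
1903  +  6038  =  7941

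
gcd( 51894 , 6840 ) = 18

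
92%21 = 8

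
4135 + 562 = 4697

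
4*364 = 1456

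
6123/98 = 62 + 47/98 = 62.48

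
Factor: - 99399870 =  - 2^1 * 3^2*5^1*641^1*1723^1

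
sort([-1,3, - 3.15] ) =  [ - 3.15, - 1,3] 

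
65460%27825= 9810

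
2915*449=1308835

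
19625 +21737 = 41362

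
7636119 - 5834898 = 1801221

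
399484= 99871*4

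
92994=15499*6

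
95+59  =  154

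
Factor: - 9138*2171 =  - 19838598 = -2^1*3^1*13^1*167^1 * 1523^1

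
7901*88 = 695288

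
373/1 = 373 = 373.00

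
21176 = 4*5294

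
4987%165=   37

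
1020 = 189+831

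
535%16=7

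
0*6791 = 0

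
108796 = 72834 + 35962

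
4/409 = 4/409 = 0.01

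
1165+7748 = 8913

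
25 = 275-250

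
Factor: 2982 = 2^1 * 3^1*7^1*71^1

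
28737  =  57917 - 29180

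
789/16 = 49+5/16 = 49.31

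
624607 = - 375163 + 999770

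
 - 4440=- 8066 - -3626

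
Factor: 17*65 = 5^1 * 13^1*17^1 = 1105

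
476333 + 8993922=9470255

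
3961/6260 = 3961/6260 = 0.63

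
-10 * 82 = - 820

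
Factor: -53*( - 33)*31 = 54219= 3^1*11^1*31^1 * 53^1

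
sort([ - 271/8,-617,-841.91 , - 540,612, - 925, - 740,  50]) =[ - 925,  -  841.91,  -  740,-617, - 540,  -  271/8,50,612]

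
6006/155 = 38 + 116/155 = 38.75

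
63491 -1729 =61762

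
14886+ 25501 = 40387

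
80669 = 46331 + 34338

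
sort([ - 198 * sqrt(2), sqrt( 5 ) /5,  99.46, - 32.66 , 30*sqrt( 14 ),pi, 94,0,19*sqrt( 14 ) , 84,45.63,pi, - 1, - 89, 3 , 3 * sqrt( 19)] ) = [ - 198 * sqrt( 2), - 89,-32.66, - 1,  0,sqrt (5)/5, 3,  pi, pi, 3*sqrt( 19), 45.63,19*sqrt( 14), 84, 94 , 99.46,30 * sqrt( 14)]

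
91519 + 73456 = 164975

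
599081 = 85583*7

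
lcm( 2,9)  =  18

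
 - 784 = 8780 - 9564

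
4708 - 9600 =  - 4892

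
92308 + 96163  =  188471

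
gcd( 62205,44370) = 435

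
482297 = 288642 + 193655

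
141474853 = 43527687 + 97947166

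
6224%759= 152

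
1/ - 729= - 1/729  =  - 0.00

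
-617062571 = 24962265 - 642024836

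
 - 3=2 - 5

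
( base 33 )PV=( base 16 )358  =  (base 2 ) 1101011000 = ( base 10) 856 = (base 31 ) RJ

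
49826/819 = 7118/117 = 60.84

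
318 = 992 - 674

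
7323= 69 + 7254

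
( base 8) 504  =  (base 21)F9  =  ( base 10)324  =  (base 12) 230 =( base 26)CC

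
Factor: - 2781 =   -  3^3*103^1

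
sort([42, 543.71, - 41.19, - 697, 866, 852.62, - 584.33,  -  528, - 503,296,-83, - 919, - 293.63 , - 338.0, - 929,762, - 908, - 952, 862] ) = [ - 952,-929, - 919, - 908, - 697 , - 584.33,-528, - 503, - 338.0, - 293.63, - 83, - 41.19,  42, 296 , 543.71,762, 852.62, 862, 866] 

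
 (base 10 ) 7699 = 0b1111000010011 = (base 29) 94E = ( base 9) 11504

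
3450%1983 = 1467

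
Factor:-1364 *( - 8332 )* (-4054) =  - 46073093792= - 2^5* 11^1*31^1*2027^1*2083^1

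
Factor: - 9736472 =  - 2^3 * 97^1*12547^1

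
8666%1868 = 1194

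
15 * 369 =5535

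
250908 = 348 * 721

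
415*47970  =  19907550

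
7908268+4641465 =12549733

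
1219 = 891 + 328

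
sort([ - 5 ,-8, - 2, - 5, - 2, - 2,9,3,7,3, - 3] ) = [ - 8, -5, - 5, - 3, - 2, - 2 , - 2,3, 3,7, 9]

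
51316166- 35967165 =15349001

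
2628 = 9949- 7321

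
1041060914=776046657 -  - 265014257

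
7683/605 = 12+423/605 = 12.70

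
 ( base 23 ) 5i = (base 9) 157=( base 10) 133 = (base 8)205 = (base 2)10000101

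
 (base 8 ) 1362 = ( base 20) 1he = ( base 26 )130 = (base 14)3BC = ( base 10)754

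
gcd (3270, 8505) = 15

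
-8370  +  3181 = - 5189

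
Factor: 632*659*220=91627360 = 2^5*5^1 *11^1*79^1*659^1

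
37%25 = 12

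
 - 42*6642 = - 278964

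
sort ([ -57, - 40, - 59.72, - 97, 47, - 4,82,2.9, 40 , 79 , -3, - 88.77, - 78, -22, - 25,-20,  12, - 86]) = [ - 97, - 88.77, - 86, - 78, - 59.72,-57,-40, - 25, - 22, - 20,-4, - 3, 2.9,12,40,47, 79, 82 ] 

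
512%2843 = 512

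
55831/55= 55831/55 =1015.11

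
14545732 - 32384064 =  - 17838332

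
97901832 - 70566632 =27335200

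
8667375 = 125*69339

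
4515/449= 4515/449 = 10.06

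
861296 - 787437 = 73859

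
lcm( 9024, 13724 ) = 658752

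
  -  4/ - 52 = 1/13 = 0.08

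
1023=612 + 411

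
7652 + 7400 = 15052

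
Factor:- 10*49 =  - 2^1*5^1*7^2 = - 490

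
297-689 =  - 392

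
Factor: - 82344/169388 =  - 2^1*3^1*17^ (- 1) * 53^( - 1)*73^1 = - 438/901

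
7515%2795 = 1925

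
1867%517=316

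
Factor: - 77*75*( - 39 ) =225225 = 3^2 * 5^2*7^1*11^1* 13^1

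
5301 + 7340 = 12641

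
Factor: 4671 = 3^3*173^1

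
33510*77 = 2580270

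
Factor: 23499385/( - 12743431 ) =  - 5^1*7^1*13^1*51647^1 * 12743431^( - 1)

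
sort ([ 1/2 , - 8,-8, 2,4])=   [ - 8, - 8, 1/2, 2, 4 ] 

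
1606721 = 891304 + 715417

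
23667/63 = 375 + 2/3 = 375.67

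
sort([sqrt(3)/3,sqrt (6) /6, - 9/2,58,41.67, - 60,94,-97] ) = [ - 97,-60, - 9/2,sqrt( 6 ) /6, sqrt(3 ) /3,41.67,58, 94 ] 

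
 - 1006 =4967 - 5973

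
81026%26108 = 2702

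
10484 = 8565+1919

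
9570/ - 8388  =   - 1595/1398 = -  1.14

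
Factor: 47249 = 37^1*1277^1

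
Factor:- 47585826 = - 2^1*3^3*881219^1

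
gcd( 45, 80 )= 5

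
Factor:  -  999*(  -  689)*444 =305610084 =2^2*3^4*13^1  *37^2* 53^1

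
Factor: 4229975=5^2 * 169199^1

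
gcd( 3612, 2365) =43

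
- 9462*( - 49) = 463638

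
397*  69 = 27393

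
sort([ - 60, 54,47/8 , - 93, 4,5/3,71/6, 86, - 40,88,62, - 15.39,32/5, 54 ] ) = [-93,-60, - 40 ,  -  15.39, 5/3, 4 , 47/8, 32/5,71/6, 54, 54, 62,86, 88] 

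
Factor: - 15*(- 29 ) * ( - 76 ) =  - 2^2*3^1*5^1*19^1*29^1 = - 33060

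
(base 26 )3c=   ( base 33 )2O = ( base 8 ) 132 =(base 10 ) 90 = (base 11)82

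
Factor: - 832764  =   - 2^2 * 3^1 * 29^1*2393^1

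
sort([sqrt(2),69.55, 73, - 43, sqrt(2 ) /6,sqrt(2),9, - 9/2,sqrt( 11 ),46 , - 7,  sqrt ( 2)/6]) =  [ - 43,-7, - 9/2,sqrt( 2)/6,sqrt( 2)/6,  sqrt(2),sqrt(2),sqrt(11) , 9,  46,69.55, 73]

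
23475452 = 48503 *484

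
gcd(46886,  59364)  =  34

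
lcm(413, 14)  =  826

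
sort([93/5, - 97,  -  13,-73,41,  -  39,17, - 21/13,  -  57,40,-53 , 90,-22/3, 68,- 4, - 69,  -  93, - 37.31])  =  [-97 ,-93, - 73 ,-69 , - 57,-53, - 39,  -  37.31, - 13 , - 22/3,-4,-21/13, 17, 93/5,40,41,68, 90 ] 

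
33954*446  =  15143484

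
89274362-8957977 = 80316385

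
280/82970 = 28/8297 = 0.00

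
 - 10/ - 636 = 5/318 = 0.02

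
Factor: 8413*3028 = 2^2*47^1*179^1*757^1 = 25474564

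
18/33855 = 6/11285 = 0.00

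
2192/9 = 2192/9 = 243.56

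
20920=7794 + 13126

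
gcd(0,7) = 7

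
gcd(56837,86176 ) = 1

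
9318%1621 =1213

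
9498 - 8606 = 892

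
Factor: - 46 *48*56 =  - 123648 = - 2^8*3^1 * 7^1*23^1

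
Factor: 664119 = 3^6*911^1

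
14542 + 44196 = 58738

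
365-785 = -420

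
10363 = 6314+4049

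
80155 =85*943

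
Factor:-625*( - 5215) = 5^5*7^1*149^1 = 3259375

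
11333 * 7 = 79331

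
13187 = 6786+6401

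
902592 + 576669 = 1479261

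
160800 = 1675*96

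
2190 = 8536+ - 6346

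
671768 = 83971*8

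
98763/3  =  32921 = 32921.00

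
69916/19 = 69916/19= 3679.79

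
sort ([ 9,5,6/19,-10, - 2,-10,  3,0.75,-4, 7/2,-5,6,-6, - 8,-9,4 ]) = [ - 10, - 10,-9,  -  8, - 6,-5, - 4 , - 2,6/19,0.75, 3,7/2,4, 5,6, 9]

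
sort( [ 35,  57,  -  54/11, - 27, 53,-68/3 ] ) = [ - 27, - 68/3, -54/11, 35,53,57]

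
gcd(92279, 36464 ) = 1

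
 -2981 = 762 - 3743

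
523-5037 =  - 4514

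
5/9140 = 1/1828 = 0.00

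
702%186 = 144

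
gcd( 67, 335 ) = 67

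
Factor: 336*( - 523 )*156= - 27413568 = -2^6 * 3^2*7^1 * 13^1 *523^1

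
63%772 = 63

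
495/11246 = 495/11246 = 0.04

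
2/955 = 2/955 = 0.00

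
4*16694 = 66776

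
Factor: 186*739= 2^1 * 3^1* 31^1*739^1 = 137454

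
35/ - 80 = - 1 + 9/16 = -0.44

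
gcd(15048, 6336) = 792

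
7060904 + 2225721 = 9286625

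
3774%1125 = 399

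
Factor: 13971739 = 17^1 * 107^1 * 7681^1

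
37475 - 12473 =25002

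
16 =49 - 33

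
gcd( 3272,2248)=8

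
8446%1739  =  1490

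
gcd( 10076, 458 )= 458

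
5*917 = 4585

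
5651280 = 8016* 705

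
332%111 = 110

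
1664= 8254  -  6590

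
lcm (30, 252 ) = 1260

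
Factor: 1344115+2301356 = 3645471 = 3^1*1215157^1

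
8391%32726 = 8391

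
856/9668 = 214/2417 = 0.09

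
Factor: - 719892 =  - 2^2 *3^2*19997^1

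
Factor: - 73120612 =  - 2^2*257^1 * 71129^1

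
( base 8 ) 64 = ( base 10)52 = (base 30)1M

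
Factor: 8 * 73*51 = 29784= 2^3*3^1*17^1*73^1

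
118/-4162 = -59/2081 =- 0.03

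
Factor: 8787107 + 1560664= 10347771 = 3^1*7^2*70393^1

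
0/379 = 0=0.00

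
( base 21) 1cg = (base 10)709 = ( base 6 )3141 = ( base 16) 2C5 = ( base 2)1011000101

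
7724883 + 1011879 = 8736762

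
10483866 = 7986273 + 2497593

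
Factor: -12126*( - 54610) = 662200860 = 2^2 * 3^1 *5^1*43^2*47^1*127^1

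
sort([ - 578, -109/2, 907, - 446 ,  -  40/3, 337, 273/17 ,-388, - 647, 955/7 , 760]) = [ - 647, - 578,-446, - 388,- 109/2, - 40/3, 273/17, 955/7, 337, 760, 907]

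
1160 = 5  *232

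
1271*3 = 3813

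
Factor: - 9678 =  - 2^1 * 3^1*1613^1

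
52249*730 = 38141770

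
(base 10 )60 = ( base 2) 111100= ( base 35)1p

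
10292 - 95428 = -85136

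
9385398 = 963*9746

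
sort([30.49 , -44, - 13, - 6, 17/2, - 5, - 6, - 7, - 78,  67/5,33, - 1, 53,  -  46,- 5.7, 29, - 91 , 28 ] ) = [ - 91, - 78, - 46, - 44, - 13, - 7, - 6,-6,-5.7, - 5, - 1,  17/2, 67/5,28, 29, 30.49, 33, 53 ]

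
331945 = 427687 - 95742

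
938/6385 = 938/6385 = 0.15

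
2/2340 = 1/1170 = 0.00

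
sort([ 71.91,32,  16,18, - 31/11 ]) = [ - 31/11, 16,18,32,71.91]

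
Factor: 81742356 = 2^2 * 3^2 * 41^1 * 55381^1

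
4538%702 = 326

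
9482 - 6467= 3015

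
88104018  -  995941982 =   -  907837964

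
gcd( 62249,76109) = 11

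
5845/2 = 5845/2 = 2922.50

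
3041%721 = 157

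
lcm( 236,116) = 6844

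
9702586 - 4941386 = 4761200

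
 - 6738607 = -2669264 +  - 4069343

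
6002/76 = 78 + 37/38 = 78.97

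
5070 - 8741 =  - 3671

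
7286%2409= 59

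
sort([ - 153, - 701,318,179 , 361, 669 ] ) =[ - 701, - 153, 179, 318 , 361, 669 ]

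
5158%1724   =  1710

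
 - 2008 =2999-5007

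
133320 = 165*808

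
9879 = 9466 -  - 413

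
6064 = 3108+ 2956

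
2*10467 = 20934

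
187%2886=187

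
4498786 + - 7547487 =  - 3048701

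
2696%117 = 5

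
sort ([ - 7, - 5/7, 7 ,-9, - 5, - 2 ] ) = [ - 9,-7,-5 , - 2,-5/7,7] 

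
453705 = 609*745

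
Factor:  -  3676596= - 2^2*3^1*7^1*11^1*23^1*173^1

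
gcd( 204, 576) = 12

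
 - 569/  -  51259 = 569/51259 = 0.01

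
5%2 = 1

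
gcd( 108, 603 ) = 9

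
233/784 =233/784  =  0.30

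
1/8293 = 1/8293 = 0.00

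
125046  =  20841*6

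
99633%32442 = 2307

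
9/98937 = 1/10993 = 0.00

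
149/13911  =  149/13911 = 0.01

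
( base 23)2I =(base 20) 34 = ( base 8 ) 100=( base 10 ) 64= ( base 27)2a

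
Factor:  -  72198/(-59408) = 36099/29704  =  2^ (  -  3 )*3^3 * 7^1*47^(  -  1)*79^( - 1 ) * 191^1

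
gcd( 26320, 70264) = 8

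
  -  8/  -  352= 1/44=0.02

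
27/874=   27/874  =  0.03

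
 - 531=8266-8797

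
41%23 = 18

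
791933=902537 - 110604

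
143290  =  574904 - 431614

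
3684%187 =131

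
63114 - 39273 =23841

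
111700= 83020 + 28680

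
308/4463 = 308/4463 = 0.07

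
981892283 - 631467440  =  350424843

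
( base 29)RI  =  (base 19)243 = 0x321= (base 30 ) QL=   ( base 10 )801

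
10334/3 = 10334/3  =  3444.67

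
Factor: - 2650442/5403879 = -2^1 * 3^( - 2)*13^( - 1)*101^1*13121^1*46187^( - 1) 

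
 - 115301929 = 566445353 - 681747282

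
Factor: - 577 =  -577^1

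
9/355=9/355=0.03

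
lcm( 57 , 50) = 2850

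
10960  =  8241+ 2719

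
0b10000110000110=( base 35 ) 707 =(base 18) 188E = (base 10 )8582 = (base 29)a5r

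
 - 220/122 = -110/61 = -1.80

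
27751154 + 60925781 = 88676935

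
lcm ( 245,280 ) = 1960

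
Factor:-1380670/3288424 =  - 2^( - 2 )*5^1*59^( - 1)*101^1 * 1367^1*6967^(-1) = - 690335/1644212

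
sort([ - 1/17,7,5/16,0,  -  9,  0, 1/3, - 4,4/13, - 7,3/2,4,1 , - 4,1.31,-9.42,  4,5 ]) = [ - 9.42,-9, - 7,  -  4,  -  4, - 1/17, 0,0,4/13, 5/16,1/3,1, 1.31,3/2,4,4,5, 7 ]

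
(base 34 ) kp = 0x2C1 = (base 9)863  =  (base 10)705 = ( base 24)159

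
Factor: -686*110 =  - 75460  =  - 2^2*5^1*7^3*11^1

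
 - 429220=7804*(  -  55 ) 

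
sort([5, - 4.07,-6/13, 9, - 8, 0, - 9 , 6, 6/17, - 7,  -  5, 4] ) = [ - 9, - 8,-7,-5, - 4.07, - 6/13, 0,  6/17, 4,5, 6, 9 ] 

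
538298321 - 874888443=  - 336590122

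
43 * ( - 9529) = - 409747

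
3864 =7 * 552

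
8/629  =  8/629 = 0.01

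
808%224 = 136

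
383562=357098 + 26464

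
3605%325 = 30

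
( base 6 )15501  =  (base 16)9FD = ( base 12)1591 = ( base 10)2557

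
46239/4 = 46239/4 = 11559.75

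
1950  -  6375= - 4425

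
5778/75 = 1926/25= 77.04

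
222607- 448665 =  - 226058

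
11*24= 264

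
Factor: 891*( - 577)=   -  3^4*11^1*577^1=- 514107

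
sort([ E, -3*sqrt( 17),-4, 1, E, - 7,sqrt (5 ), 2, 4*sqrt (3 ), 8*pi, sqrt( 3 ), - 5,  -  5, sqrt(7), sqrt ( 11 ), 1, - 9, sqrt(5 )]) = [ - 3*sqrt( 17),-9 , -7, - 5, - 5, - 4, 1,1, sqrt(3 ),  2,sqrt(5 ),sqrt(5 ), sqrt (7), E, E, sqrt(11 ),4*sqrt(3), 8*pi ] 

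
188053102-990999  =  187062103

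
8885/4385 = 2 + 23/877 = 2.03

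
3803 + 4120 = 7923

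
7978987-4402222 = 3576765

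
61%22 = 17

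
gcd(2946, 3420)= 6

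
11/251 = 11/251 = 0.04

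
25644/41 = 25644/41 = 625.46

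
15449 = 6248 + 9201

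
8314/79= 105 + 19/79 = 105.24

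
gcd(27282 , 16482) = 6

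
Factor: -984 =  - 2^3*3^1*41^1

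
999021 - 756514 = 242507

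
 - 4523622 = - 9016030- - 4492408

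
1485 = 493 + 992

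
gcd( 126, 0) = 126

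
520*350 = 182000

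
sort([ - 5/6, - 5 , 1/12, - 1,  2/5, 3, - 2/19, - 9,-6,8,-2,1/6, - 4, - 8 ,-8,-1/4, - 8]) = [-9, - 8, - 8, - 8,-6, - 5, - 4,-2, -1, - 5/6, - 1/4,-2/19,1/12 , 1/6,2/5,3,8]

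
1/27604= 1/27604  =  0.00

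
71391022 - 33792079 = 37598943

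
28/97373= 28/97373 = 0.00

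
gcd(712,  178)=178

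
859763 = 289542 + 570221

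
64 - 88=-24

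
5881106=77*76378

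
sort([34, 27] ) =[ 27,34 ] 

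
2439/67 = 36 + 27/67 = 36.40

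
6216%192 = 72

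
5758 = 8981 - 3223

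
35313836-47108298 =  - 11794462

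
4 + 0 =4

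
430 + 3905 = 4335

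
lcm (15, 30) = 30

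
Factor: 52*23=2^2*13^1 * 23^1 =1196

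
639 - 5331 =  - 4692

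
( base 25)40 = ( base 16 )64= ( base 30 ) 3a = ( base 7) 202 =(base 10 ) 100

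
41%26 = 15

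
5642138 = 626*9013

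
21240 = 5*4248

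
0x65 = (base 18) 5b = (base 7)203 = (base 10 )101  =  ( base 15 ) 6b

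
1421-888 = 533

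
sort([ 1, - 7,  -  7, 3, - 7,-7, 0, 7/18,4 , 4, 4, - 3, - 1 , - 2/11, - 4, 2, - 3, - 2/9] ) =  [ - 7, - 7, -7, - 7, - 4, - 3,-3, - 1,  -  2/9, - 2/11, 0, 7/18, 1 , 2,3, 4 , 4,4 ]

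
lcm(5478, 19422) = 213642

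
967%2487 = 967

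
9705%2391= 141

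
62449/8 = 62449/8 = 7806.12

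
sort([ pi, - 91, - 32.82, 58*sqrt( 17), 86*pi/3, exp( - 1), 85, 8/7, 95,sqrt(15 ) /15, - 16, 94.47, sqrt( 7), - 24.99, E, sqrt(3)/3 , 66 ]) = [ - 91,-32.82,  -  24.99, - 16 , sqrt (15 ) /15, exp( - 1), sqrt (3 )/3,8/7 , sqrt(7),E, pi, 66, 85, 86*pi/3, 94.47, 95,58*sqrt(17)]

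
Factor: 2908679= 2908679^1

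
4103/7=4103/7= 586.14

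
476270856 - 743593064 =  - 267322208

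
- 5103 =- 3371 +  - 1732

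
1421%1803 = 1421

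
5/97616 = 5/97616 = 0.00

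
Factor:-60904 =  - 2^3*23^1*331^1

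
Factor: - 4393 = -23^1*191^1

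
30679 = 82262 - 51583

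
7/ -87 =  - 7/87 = - 0.08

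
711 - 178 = 533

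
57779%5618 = 1599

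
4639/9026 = 4639/9026 = 0.51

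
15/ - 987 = -1 + 324/329 =- 0.02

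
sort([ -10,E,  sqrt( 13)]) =[ - 10 , E,sqrt (13)] 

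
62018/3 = 62018/3 = 20672.67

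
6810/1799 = 6810/1799 = 3.79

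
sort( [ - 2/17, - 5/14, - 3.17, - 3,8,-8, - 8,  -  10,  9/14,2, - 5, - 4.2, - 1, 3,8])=[ - 10, - 8 , - 8,-5,- 4.2, - 3.17, - 3, - 1, - 5/14, - 2/17,9/14,  2, 3,8,8] 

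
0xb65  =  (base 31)313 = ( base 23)5bj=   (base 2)101101100101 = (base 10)2917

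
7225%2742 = 1741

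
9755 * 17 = 165835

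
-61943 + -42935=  - 104878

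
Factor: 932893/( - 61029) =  - 3^( - 2) * 13^1*6781^( - 1 )*71761^1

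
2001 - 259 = 1742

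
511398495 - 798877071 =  - 287478576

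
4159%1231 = 466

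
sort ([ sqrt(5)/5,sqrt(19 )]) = [sqrt(5) /5,  sqrt(19)]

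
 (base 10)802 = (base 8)1442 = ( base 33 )oa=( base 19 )244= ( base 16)322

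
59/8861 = 59/8861  =  0.01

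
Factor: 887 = 887^1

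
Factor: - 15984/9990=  - 2^3* 5^( - 1)= - 8/5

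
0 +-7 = -7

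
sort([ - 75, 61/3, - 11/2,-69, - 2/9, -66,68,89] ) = [-75, - 69,-66, - 11/2,  -  2/9,61/3,68,89] 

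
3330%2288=1042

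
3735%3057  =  678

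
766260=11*69660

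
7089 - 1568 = 5521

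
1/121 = 1/121 = 0.01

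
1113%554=5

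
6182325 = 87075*71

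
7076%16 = 4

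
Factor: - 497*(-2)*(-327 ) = -2^1*3^1*7^1*71^1*109^1 = -  325038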